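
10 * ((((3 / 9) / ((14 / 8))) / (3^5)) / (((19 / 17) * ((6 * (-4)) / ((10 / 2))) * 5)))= -85 / 290871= -0.00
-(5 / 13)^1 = -5 / 13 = -0.38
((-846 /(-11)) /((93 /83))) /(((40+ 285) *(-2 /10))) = -23406 /22165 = -1.06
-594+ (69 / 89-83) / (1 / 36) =-316314 / 89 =-3554.09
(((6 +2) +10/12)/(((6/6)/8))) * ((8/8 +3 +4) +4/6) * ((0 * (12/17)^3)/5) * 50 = 0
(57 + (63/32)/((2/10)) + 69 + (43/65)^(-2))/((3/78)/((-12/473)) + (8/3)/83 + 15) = 10.22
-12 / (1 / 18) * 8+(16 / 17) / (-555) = -1728.00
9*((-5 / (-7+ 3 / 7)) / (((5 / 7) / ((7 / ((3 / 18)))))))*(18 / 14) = 11907 / 23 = 517.70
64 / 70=32 / 35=0.91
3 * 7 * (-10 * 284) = -59640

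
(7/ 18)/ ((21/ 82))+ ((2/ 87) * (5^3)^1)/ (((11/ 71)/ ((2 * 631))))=201617579/ 8613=23408.52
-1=-1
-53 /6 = -8.83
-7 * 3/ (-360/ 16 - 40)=42/ 125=0.34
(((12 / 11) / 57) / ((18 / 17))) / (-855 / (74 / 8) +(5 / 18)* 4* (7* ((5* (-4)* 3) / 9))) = -1887 / 15062630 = -0.00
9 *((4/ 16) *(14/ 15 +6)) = 78/ 5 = 15.60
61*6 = 366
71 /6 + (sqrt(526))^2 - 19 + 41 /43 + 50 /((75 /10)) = 45275 /86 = 526.45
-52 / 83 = -0.63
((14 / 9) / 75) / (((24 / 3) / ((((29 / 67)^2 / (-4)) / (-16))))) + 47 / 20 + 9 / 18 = 2210748607 / 775699200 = 2.85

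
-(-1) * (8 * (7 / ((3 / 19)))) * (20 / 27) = 21280 / 81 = 262.72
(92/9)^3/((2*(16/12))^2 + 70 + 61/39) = 10122944/745605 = 13.58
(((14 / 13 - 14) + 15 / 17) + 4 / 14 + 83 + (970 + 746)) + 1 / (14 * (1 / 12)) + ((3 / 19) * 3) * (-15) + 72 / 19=52460225 / 29393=1784.79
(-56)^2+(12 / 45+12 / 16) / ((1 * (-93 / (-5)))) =3499837 / 1116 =3136.05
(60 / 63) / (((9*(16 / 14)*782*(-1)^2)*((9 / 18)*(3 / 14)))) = 35 / 31671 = 0.00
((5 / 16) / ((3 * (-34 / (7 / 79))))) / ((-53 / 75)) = 875 / 2277728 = 0.00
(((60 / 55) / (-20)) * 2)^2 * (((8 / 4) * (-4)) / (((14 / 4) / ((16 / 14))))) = -4608 / 148225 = -0.03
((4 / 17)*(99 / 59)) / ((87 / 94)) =12408 / 29087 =0.43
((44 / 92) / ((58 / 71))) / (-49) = -781 / 65366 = -0.01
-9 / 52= -0.17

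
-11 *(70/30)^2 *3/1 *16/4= -718.67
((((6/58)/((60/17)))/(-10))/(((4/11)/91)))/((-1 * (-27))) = -17017/626400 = -0.03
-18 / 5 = -3.60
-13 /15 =-0.87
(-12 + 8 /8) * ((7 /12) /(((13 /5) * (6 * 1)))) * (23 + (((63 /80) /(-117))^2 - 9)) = -388656191 /67491840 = -5.76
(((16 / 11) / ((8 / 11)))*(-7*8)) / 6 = -18.67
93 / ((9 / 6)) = 62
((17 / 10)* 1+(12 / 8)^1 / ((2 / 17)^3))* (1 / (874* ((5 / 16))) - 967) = -155996560097 / 174800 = -892428.83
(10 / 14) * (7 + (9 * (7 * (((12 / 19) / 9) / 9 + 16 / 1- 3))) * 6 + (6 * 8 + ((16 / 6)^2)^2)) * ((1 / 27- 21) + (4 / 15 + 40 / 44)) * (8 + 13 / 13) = -227128064984 / 355509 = -638881.34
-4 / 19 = -0.21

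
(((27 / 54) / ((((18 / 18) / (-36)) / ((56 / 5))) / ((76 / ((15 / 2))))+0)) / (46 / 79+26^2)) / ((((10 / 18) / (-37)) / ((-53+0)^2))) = 1887017525568 / 3340625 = 564869.61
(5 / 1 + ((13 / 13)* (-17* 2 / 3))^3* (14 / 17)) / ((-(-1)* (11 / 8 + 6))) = -257864 / 1593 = -161.87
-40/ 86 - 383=-16489/ 43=-383.47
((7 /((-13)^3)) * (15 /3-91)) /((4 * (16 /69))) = 20769 /70304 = 0.30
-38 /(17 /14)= -31.29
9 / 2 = 4.50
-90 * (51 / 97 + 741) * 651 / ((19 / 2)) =-4573262.64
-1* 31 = -31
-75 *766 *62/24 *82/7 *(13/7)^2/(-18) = 2056700425/6174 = 333122.84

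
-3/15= -1/5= -0.20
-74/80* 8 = -37/5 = -7.40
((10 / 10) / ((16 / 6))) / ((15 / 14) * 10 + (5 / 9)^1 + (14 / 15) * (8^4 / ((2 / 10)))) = 189 / 9639472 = 0.00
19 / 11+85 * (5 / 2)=4713 / 22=214.23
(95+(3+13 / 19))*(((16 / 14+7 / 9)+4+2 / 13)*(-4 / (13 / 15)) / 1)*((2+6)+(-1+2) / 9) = -4539687500 / 202293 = -22441.15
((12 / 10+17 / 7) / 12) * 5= 127 / 84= 1.51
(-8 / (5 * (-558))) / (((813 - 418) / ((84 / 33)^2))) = 3136 / 66674025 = 0.00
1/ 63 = 0.02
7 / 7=1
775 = 775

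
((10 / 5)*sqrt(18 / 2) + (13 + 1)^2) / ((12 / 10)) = 505 / 3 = 168.33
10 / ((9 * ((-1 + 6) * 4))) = 1 / 18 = 0.06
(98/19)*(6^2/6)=588/19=30.95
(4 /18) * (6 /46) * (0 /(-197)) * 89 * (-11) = 0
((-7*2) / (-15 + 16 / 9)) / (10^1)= 9 / 85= 0.11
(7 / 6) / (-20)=-7 / 120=-0.06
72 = 72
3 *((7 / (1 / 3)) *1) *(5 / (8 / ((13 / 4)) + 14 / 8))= 5460 / 73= 74.79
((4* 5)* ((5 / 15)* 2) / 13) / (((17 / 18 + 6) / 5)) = 0.74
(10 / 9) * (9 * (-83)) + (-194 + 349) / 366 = -829.58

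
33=33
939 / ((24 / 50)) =7825 / 4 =1956.25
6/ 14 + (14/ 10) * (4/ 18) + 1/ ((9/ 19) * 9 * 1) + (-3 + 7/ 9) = -3538/ 2835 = -1.25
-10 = -10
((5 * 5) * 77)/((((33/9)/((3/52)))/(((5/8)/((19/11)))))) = 86625/7904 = 10.96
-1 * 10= -10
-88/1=-88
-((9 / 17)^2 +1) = -370 / 289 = -1.28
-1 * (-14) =14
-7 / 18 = -0.39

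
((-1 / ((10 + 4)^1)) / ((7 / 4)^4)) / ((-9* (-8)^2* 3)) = 2 / 453789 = 0.00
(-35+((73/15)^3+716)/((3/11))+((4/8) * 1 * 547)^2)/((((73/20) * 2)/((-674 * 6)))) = -2124122035402/49275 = -43107499.45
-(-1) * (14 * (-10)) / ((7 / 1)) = -20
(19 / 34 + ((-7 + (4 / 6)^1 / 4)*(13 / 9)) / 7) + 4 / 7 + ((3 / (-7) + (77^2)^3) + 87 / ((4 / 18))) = 1339322216963141 / 6426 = 208422380479.79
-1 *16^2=-256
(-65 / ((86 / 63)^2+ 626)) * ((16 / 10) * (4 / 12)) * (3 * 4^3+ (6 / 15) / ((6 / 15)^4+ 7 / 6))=-59159881872 / 5570843645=-10.62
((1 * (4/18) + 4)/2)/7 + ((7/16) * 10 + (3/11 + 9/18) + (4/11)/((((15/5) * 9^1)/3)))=10145/1848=5.49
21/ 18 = 7/ 6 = 1.17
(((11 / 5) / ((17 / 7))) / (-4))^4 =35153041 / 13363360000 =0.00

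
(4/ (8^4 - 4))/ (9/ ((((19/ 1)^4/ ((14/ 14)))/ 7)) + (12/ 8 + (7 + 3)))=260642/ 3066451707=0.00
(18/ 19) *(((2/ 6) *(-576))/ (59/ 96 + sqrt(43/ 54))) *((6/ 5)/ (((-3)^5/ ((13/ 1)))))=-18849792/ 1099435 + 1703936 *sqrt(258)/ 1099435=7.75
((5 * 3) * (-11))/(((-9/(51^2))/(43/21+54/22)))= 1502800/7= 214685.71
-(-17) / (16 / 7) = 119 / 16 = 7.44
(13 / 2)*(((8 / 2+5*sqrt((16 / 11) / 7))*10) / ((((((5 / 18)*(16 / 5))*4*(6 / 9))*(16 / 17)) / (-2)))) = -29835 / 128-149175*sqrt(77) / 9856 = -365.90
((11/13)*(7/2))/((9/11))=847/234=3.62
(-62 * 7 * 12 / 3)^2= 3013696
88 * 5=440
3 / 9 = 1 / 3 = 0.33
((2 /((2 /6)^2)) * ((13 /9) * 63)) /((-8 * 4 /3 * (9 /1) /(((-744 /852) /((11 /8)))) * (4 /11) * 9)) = 3.31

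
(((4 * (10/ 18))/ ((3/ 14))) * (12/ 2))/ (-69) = -560/ 621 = -0.90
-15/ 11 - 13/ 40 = -743/ 440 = -1.69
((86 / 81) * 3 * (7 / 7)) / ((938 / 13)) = 559 / 12663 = 0.04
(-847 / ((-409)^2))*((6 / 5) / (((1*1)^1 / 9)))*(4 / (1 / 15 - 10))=548856 / 24924869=0.02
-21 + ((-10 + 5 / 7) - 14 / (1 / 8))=-142.29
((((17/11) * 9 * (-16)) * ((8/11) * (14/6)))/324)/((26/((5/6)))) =-4760/127413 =-0.04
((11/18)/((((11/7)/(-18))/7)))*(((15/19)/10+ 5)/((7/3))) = -4053/38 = -106.66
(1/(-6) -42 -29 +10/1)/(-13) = 367/78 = 4.71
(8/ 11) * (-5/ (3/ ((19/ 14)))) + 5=775/ 231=3.35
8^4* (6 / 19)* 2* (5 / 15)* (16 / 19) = 262144 / 361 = 726.16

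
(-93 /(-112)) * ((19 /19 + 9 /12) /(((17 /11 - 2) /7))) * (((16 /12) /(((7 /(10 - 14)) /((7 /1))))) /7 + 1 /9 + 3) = -12617 /240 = -52.57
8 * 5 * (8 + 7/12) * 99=33990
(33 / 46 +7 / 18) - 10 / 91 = 18769 / 18837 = 1.00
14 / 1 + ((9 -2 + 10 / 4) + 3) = 26.50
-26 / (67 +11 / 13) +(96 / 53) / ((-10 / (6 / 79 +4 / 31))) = -120304801 / 286202385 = -0.42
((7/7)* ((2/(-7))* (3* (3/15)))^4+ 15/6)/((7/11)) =82562887/21008750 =3.93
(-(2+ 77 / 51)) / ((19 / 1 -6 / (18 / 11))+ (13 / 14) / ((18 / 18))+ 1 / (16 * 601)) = -12048848 / 55826045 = -0.22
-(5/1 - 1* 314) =309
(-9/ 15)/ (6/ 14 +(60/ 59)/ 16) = -1652/ 1355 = -1.22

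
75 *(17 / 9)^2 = 7225 / 27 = 267.59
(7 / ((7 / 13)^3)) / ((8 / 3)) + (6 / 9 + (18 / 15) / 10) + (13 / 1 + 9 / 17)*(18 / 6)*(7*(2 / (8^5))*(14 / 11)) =49605145907 / 2814873600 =17.62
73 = 73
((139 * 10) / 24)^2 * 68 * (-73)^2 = 43758683825 / 36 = 1215518995.14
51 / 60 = 17 / 20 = 0.85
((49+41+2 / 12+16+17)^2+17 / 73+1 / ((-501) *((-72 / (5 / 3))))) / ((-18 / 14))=-838890780245 / 71097912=-11799.09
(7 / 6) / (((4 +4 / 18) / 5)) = 105 / 76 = 1.38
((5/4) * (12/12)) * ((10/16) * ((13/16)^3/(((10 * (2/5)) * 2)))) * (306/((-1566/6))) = -933725/15204352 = -0.06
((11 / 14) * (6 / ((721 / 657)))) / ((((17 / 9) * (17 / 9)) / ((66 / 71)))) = 115906626 / 103559393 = 1.12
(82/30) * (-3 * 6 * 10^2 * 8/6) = -6560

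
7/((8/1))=0.88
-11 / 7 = -1.57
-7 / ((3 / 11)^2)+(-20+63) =-51.11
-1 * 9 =-9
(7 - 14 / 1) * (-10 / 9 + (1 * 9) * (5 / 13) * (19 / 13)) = -42035 / 1521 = -27.64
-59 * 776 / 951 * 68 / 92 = -778328 / 21873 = -35.58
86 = 86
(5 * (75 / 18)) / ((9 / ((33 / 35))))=275 / 126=2.18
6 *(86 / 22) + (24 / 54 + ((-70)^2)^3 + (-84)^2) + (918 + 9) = 11647251792683 / 99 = 117649008006.90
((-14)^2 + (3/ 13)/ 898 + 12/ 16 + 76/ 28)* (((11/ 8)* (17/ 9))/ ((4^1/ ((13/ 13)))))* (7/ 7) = 6096141469/ 47069568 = 129.51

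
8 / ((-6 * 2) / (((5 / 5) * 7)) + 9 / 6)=-37.33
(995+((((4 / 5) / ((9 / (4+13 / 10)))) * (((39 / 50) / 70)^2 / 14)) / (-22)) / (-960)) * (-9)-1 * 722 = -146045284000026871 / 15092000000000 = -9677.00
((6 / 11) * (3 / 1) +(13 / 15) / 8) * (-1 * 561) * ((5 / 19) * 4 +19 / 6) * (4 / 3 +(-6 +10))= -18831631 / 855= -22025.30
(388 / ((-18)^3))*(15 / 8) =-485 / 3888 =-0.12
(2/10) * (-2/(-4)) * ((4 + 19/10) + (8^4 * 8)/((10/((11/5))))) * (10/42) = 360743/2100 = 171.78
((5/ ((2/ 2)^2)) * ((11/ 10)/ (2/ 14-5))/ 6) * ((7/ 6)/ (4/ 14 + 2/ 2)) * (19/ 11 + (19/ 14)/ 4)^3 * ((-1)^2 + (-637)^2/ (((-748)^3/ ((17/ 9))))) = -456233846994203855/ 302417999260286976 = -1.51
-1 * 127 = -127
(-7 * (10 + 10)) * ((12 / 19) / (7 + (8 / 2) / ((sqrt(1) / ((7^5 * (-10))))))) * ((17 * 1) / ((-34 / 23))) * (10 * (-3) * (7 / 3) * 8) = 515200 / 608247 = 0.85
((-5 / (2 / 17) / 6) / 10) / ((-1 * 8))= 0.09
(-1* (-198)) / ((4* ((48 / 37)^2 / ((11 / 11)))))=15059 / 512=29.41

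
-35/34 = -1.03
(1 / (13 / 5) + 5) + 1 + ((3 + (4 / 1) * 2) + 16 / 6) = 782 / 39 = 20.05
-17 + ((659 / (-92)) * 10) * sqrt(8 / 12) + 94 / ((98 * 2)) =-3295 * sqrt(6) / 138 -1619 / 98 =-75.01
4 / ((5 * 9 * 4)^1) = 1 / 45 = 0.02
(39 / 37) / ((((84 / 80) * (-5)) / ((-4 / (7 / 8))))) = 0.92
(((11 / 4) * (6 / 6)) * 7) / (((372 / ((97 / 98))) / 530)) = 282755 / 10416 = 27.15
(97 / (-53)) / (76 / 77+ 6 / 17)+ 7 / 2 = 99197 / 46481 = 2.13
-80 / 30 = -8 / 3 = -2.67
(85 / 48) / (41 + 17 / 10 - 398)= -0.00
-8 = -8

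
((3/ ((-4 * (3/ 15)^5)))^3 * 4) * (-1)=823974609375/ 16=51498413085.94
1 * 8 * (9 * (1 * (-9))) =-648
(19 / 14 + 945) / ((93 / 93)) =13249 / 14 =946.36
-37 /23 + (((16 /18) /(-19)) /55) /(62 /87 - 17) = -164359579 /102172785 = -1.61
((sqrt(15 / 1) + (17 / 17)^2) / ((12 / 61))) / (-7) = -61*sqrt(15) / 84 - 61 / 84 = -3.54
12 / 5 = 2.40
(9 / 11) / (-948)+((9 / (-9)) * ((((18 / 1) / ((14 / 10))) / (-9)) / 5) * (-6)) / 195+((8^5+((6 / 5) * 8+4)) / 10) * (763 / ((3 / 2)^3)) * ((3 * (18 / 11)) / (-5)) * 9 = -258931961361053 / 39539500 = -6548690.84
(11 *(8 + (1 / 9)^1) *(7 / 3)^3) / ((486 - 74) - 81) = 275429 / 80433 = 3.42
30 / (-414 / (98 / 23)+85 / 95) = -13965 / 44813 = -0.31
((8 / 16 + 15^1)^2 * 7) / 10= 6727 / 40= 168.18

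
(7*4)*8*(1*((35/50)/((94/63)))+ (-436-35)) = -24768744/235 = -105398.91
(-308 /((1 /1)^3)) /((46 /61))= -9394 /23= -408.43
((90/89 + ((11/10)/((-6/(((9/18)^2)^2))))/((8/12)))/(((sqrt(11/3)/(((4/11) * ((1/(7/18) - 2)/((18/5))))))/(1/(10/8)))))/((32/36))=56621 * sqrt(33)/12061280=0.03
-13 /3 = -4.33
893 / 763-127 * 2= -192909 / 763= -252.83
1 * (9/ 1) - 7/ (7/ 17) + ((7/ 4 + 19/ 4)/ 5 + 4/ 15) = -193/ 30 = -6.43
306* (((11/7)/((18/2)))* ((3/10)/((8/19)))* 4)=10659/70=152.27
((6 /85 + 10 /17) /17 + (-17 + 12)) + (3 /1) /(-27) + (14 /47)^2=-143169914 /28728045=-4.98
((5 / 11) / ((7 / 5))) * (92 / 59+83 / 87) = 46075 / 56463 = 0.82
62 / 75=0.83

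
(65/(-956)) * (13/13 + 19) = -325/239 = -1.36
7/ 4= 1.75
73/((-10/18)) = -657/5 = -131.40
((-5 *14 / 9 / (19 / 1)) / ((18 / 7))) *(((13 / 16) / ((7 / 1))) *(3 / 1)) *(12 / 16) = -455 / 10944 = -0.04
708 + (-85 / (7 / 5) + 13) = 4622 / 7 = 660.29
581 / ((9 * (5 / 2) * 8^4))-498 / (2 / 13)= -298321339 / 92160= -3236.99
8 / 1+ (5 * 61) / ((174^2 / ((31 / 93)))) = 726929 / 90828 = 8.00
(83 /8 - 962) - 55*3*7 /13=-108209 /104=-1040.47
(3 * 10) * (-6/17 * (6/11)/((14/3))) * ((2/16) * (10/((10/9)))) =-3645/2618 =-1.39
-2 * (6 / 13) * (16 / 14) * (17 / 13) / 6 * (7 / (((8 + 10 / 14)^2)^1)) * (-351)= 359856 / 48373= 7.44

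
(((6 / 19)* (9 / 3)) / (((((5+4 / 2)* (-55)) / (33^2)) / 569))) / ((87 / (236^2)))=-18824468256 / 19285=-976119.69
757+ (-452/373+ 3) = 283028/373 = 758.79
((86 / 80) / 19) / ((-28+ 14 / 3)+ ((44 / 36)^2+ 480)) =3483 / 28204360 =0.00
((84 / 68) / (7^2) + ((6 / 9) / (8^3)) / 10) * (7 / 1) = 23159 / 130560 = 0.18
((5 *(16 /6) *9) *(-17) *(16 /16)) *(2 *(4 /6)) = -2720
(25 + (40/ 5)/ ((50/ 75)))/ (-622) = -0.06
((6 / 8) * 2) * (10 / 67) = 15 / 67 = 0.22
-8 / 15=-0.53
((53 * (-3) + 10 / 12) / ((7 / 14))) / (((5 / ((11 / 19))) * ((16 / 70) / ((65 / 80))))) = -130.20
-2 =-2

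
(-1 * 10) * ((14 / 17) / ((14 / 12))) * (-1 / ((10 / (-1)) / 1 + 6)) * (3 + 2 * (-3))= 90 / 17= 5.29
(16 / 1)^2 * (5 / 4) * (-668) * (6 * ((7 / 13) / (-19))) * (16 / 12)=48463.81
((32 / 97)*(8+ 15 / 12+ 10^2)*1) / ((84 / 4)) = 3496 / 2037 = 1.72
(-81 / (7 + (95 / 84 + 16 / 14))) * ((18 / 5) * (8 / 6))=-163296 / 3895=-41.92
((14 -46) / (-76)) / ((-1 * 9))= -8 / 171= -0.05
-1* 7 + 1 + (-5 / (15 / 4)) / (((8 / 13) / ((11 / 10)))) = -503 / 60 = -8.38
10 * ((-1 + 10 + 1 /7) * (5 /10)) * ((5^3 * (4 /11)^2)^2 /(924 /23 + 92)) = 184000000 /1947253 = 94.49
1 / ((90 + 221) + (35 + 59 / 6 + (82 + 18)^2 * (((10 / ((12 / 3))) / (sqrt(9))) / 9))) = 54 / 69215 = 0.00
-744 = -744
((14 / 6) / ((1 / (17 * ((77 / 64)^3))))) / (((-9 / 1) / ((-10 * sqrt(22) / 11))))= 24694285 * sqrt(22) / 3538944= 32.73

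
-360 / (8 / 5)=-225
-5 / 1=-5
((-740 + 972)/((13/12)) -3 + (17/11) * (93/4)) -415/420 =739031/3003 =246.10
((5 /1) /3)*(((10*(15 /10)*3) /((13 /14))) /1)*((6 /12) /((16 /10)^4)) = 328125 /53248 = 6.16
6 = 6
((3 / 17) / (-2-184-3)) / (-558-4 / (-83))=83 / 49598010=0.00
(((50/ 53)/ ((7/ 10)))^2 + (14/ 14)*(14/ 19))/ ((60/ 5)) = 1112829/ 5230358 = 0.21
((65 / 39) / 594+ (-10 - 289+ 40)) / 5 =-461533 / 8910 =-51.80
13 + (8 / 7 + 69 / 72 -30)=-2503 / 168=-14.90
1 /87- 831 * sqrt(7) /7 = 1 /87- 831 * sqrt(7) /7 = -314.08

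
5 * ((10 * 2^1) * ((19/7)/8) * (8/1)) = 271.43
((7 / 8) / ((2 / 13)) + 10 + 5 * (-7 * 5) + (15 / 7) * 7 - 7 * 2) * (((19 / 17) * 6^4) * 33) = -7567263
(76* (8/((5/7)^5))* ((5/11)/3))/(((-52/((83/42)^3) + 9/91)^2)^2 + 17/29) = 1086086609799148903427941114393642875152/4259661730388629586976632930613008649375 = 0.25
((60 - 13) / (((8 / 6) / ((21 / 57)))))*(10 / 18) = 1645 / 228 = 7.21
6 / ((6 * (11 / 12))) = 12 / 11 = 1.09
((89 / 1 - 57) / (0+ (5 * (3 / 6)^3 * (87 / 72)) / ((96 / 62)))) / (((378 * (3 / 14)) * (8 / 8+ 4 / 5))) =32768 / 72819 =0.45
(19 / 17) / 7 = 19 / 119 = 0.16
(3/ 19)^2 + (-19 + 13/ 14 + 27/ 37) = -3238201/ 186998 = -17.32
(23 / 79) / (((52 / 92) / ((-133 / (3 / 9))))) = -211071 / 1027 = -205.52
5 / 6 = 0.83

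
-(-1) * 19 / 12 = 19 / 12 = 1.58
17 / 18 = 0.94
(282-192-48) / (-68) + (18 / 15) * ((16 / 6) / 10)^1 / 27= -13903 / 22950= -0.61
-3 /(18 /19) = -3.17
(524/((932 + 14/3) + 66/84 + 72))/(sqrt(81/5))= 7336 * sqrt(5)/127191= 0.13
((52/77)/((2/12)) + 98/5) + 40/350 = 1830/77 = 23.77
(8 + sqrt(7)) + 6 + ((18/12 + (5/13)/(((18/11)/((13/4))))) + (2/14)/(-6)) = sqrt(7) + 8185/504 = 18.89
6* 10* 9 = 540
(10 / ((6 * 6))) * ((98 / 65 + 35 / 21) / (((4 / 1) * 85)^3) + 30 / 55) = 0.15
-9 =-9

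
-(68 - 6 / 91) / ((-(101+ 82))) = 6182 / 16653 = 0.37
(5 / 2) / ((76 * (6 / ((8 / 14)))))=5 / 1596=0.00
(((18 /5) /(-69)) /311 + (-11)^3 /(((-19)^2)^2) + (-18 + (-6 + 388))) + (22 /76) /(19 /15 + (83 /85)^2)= 163339354638698011 /448586601297860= 364.12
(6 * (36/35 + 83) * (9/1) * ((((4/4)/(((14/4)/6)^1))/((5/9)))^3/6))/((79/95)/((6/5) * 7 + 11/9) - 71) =-313.33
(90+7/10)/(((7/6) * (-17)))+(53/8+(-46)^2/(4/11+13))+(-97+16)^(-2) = 35063738489/218612520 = 160.39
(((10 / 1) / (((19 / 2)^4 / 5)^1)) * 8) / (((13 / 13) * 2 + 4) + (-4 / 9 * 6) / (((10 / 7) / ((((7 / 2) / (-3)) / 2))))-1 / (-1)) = 72000 / 11859211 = 0.01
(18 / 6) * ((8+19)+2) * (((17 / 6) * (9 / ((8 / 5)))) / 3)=7395 / 16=462.19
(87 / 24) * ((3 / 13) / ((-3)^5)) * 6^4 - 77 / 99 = -613 / 117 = -5.24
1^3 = 1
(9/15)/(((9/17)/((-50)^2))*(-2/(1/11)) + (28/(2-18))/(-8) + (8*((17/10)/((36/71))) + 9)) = 1836000/110271119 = 0.02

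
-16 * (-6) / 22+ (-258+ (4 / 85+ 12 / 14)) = -1654132 / 6545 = -252.73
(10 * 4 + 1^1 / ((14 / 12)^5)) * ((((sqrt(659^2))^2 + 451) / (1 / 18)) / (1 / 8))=42572463118848 / 16807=2533019760.75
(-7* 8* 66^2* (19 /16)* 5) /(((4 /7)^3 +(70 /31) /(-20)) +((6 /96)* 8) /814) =-25072043645880 /1286171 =-19493553.85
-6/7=-0.86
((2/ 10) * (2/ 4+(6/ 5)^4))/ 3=3217/ 18750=0.17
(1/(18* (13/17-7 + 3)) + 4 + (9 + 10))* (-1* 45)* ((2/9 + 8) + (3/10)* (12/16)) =-8736.35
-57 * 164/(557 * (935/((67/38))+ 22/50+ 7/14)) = -31315800/991264493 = -0.03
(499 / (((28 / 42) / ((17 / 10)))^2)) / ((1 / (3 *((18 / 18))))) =3893697 / 400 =9734.24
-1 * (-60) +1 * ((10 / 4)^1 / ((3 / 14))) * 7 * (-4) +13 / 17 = -13561 / 51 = -265.90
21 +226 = 247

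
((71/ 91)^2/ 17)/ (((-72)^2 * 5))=5041/ 3648939840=0.00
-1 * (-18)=18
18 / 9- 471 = -469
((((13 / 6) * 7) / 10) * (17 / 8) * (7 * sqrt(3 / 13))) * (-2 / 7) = -119 * sqrt(39) / 240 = -3.10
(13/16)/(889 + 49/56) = 13/14238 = 0.00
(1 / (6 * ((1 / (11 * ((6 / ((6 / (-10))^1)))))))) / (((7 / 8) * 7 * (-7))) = 440 / 1029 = 0.43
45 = 45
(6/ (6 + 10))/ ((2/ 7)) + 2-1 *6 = -43/ 16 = -2.69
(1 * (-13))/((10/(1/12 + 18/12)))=-247/120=-2.06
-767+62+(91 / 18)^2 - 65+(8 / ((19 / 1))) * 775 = -2573981 / 6156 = -418.13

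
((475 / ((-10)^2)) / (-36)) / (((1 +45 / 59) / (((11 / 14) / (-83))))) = 12331 / 17402112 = 0.00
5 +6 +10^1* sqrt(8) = 11 +20* sqrt(2) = 39.28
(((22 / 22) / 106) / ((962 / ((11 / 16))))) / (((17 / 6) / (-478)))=-7887 / 6934096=-0.00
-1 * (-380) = 380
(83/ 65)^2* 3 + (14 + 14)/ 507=62701/ 12675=4.95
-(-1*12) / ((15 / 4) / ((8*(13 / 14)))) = 23.77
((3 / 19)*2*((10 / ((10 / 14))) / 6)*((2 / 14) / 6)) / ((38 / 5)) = 5 / 2166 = 0.00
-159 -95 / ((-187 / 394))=7697 / 187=41.16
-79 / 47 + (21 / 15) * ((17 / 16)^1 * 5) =4329 / 752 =5.76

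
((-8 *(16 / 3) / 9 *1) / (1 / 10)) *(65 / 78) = -3200 / 81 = -39.51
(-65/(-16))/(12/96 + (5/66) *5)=2145/266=8.06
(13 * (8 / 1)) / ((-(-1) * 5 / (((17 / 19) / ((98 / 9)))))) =7956 / 4655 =1.71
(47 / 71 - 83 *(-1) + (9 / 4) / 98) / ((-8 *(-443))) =2329119 / 98636608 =0.02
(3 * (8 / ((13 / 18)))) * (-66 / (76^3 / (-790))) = 3.95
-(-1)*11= 11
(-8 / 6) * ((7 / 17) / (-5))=28 / 255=0.11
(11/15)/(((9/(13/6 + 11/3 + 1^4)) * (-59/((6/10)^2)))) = -451/132750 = -0.00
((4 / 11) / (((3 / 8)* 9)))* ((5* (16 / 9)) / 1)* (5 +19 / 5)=2048 / 243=8.43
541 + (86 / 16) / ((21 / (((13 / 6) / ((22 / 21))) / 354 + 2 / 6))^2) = 5716810878675 / 10567090688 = 541.00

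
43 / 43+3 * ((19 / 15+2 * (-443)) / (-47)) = 13506 / 235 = 57.47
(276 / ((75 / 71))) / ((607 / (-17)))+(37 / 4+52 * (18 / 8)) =7219199 / 60700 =118.93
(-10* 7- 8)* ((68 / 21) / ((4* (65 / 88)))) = -85.49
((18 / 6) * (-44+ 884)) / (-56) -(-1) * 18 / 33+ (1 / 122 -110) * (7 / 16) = -1987791 / 21472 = -92.58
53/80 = 0.66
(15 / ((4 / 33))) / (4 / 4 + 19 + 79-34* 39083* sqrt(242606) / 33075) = -12842762625* sqrt(242606) / 1011511610749714-63293146875 / 2023023221499428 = -0.01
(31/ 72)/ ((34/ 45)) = 155/ 272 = 0.57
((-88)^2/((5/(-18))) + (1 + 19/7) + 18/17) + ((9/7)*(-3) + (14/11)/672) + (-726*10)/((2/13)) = -23583200189/314160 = -75067.48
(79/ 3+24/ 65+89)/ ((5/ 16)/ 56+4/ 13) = 20215552/ 54735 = 369.34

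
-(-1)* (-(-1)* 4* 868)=3472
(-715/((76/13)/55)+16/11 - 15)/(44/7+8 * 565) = -39443593/26487824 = -1.49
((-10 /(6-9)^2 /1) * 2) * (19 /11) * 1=-380 /99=-3.84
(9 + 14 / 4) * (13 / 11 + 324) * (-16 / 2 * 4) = -1430800 / 11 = -130072.73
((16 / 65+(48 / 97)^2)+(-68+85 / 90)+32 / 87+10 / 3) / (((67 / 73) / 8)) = -547.94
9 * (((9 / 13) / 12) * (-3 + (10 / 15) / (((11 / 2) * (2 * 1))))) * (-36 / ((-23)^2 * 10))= 0.01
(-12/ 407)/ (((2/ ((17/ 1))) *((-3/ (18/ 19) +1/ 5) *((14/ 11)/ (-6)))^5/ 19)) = -167547156064200000/ 3472497624895691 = -48.25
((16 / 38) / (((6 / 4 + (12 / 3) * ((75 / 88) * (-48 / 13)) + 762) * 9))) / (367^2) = 2288 / 4946336480259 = 0.00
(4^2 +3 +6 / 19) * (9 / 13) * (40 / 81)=14680 / 2223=6.60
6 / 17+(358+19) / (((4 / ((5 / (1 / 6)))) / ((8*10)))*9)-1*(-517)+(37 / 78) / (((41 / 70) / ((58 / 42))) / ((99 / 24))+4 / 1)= 222580831895 / 8677344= 25650.80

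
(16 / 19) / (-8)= -2 / 19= -0.11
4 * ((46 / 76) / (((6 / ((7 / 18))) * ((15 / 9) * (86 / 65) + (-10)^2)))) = 2093 / 1363212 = 0.00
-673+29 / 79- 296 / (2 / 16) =-240210 / 79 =-3040.63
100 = 100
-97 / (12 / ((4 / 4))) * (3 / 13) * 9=-873 / 52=-16.79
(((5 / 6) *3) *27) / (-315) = -3 / 14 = -0.21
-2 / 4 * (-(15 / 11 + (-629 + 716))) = 486 / 11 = 44.18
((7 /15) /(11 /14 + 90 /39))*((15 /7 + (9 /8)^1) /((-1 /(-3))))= 16653 /11260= 1.48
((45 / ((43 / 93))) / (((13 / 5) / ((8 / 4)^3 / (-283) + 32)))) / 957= 167400 / 133859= 1.25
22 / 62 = 0.35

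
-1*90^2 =-8100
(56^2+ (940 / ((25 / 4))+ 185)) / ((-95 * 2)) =-17357 / 950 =-18.27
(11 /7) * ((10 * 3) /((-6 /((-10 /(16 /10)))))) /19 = 1375 /532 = 2.58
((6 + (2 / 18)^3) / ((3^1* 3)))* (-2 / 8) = -4375 / 26244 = -0.17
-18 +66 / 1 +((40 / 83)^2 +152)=1379400 / 6889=200.23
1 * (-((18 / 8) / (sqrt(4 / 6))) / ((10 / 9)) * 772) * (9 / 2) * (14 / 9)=-109431 * sqrt(6) / 20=-13402.51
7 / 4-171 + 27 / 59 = -39835 / 236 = -168.79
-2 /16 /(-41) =1 /328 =0.00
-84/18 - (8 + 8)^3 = -12302/3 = -4100.67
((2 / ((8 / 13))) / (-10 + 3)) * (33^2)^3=-16789083597 / 28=-599610128.46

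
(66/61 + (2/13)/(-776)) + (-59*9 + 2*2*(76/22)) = -1746753003/3384524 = -516.10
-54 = -54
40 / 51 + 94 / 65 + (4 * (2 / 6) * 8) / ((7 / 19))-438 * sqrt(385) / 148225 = 723598 / 23205-438 * sqrt(385) / 148225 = 31.12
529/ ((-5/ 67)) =-35443/ 5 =-7088.60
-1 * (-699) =699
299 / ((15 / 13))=3887 / 15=259.13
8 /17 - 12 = -196 /17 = -11.53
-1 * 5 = -5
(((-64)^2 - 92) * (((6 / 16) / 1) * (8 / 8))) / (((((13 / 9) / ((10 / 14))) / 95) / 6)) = 423225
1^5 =1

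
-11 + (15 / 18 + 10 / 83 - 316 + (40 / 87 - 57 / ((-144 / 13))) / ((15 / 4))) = -46871707 / 144420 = -324.55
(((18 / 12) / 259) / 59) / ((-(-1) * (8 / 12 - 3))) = -9 / 213934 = -0.00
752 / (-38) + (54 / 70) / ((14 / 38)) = -82373 / 4655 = -17.70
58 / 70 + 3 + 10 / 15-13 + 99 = 9502 / 105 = 90.50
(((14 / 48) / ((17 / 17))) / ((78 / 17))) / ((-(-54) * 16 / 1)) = 119 / 1617408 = 0.00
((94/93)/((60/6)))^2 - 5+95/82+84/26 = -0.60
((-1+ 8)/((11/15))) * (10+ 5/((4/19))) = 14175/44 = 322.16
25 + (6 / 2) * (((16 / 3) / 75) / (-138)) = 129367 / 5175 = 25.00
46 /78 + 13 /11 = 760 /429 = 1.77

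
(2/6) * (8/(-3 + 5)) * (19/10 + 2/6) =134/45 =2.98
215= 215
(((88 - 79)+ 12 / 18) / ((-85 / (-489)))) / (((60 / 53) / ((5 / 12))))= 250531 / 12240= 20.47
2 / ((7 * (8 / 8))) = 2 / 7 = 0.29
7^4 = 2401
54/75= 18/25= 0.72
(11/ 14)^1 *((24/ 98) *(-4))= -264/ 343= -0.77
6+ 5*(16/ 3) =98/ 3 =32.67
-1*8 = -8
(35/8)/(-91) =-0.05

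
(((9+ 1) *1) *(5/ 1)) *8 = 400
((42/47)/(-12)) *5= -35/94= -0.37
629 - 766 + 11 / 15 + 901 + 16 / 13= 149363 / 195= 765.96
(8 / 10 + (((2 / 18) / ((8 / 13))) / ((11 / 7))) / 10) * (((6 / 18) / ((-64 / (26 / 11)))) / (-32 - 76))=83551 / 903260160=0.00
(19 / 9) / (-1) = -19 / 9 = -2.11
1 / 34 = 0.03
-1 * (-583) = 583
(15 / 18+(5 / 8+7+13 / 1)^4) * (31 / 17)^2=2136891242515 / 3551232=601732.37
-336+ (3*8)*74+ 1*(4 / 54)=38882 / 27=1440.07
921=921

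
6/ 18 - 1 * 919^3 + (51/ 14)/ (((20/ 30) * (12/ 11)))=-260786922029/ 336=-776151553.66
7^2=49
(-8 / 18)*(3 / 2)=-2 / 3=-0.67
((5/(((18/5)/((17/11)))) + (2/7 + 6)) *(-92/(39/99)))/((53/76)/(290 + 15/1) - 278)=958585720/135323727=7.08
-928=-928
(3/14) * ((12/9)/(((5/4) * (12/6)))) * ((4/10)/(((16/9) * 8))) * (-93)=-837/2800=-0.30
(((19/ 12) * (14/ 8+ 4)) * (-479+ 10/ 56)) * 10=-9764765/ 224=-43592.70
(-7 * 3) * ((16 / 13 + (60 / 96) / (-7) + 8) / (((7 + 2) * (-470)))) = 1331 / 29328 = 0.05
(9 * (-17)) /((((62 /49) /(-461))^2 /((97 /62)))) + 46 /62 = -7572811833737 /238328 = -31774746.71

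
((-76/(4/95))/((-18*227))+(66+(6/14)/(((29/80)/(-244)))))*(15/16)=-920827585/4423776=-208.15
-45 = -45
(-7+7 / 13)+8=20 / 13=1.54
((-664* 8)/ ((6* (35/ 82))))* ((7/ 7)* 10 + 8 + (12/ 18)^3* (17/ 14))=-151147648/ 3969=-38082.05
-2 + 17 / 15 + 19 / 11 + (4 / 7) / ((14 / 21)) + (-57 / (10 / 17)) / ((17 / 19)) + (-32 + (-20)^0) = -63563 / 462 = -137.58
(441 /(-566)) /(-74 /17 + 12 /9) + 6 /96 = 15965 /49808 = 0.32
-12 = -12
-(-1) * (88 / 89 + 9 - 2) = 711 / 89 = 7.99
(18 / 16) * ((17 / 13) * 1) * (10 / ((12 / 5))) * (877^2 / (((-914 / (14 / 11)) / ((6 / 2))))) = -20593428975 / 1045616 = -19695.02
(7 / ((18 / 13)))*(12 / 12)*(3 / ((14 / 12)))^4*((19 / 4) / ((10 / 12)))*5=2160756 / 343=6299.58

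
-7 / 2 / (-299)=7 / 598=0.01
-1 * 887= -887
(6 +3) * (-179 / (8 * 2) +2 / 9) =-1579 / 16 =-98.69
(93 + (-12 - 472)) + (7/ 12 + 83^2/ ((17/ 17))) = 77983/ 12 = 6498.58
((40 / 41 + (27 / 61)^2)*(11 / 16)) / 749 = 1966019 / 1828291024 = 0.00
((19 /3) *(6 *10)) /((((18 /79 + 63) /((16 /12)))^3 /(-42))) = -0.15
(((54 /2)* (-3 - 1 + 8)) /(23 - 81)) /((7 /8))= -432 /203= -2.13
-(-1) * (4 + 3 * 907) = 2725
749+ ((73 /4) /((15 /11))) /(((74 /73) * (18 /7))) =754.13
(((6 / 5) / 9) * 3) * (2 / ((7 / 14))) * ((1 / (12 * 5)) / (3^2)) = 2 / 675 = 0.00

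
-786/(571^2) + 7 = 2281501/326041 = 7.00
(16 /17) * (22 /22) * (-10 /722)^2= 400 /2215457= 0.00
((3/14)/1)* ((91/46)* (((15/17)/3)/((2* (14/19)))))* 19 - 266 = -11578277/43792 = -264.39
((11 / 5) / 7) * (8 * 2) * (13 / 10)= 6.54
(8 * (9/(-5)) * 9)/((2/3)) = -972/5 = -194.40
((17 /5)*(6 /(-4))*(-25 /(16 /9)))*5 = 11475 /32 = 358.59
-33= -33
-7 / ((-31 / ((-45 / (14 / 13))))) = -585 / 62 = -9.44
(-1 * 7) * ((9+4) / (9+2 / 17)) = -1547 / 155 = -9.98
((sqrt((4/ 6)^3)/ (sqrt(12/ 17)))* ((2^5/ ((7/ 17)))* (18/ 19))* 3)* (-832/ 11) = -2715648* sqrt(34)/ 1463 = -10823.52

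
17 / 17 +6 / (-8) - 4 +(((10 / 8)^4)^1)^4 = 136481763265 / 4294967296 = 31.78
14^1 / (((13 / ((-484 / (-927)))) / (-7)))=-47432 / 12051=-3.94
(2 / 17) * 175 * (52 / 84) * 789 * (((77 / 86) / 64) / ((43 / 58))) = 190865675 / 1005856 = 189.75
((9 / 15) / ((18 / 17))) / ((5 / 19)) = 323 / 150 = 2.15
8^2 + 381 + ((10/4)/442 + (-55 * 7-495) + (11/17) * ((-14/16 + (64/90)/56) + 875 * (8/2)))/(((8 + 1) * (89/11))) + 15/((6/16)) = 224834557121/446092920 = 504.01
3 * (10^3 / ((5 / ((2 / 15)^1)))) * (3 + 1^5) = 320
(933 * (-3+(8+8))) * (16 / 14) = 13861.71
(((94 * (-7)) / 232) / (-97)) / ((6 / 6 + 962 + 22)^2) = 329 / 10916971700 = 0.00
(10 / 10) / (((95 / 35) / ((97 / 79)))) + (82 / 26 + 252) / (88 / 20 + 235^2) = 2462443654 / 5388456411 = 0.46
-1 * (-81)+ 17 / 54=4391 / 54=81.31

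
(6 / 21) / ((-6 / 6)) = -2 / 7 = -0.29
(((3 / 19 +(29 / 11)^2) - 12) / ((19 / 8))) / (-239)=89968 / 10439759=0.01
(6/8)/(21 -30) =-1/12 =-0.08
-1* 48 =-48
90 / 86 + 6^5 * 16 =5349933 / 43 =124417.05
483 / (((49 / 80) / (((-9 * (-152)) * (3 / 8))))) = 2831760 / 7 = 404537.14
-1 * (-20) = 20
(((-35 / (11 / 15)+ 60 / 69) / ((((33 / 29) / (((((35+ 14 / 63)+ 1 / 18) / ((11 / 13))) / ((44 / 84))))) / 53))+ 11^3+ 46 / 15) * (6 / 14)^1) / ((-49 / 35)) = 52767.49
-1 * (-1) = 1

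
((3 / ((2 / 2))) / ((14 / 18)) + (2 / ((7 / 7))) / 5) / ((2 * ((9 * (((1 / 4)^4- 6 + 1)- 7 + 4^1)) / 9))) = -19072 / 71645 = -0.27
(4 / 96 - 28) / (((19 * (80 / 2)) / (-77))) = 51667 / 18240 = 2.83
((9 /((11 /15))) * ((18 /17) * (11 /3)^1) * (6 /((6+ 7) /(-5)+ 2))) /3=-2700 /17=-158.82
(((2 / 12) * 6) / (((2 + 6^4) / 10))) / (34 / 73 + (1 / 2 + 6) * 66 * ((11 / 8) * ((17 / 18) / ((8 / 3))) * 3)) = 46720 / 3803549519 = 0.00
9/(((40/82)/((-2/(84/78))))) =-4797/140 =-34.26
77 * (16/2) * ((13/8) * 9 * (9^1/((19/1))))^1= 81081/19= 4267.42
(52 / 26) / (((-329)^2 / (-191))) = -382 / 108241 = -0.00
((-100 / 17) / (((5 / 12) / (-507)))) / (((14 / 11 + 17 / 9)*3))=4015440 / 5321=754.64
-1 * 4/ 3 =-1.33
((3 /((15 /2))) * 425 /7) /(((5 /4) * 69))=136 /483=0.28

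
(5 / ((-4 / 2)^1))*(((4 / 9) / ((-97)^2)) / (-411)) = 10 / 34803891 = 0.00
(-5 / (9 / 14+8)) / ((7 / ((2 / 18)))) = -0.01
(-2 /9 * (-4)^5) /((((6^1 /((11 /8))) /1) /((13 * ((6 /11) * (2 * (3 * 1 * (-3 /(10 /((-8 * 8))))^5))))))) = 5788928720.24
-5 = -5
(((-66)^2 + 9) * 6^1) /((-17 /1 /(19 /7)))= -497610 /119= -4181.60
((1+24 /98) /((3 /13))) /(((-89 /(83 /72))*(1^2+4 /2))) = -65819 /2825928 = -0.02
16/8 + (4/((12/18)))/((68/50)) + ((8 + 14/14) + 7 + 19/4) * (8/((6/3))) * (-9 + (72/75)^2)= -7056014/10625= -664.10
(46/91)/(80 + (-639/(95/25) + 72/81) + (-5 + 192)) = 0.01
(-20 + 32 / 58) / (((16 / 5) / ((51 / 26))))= -35955 / 3016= -11.92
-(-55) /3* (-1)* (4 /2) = -110 /3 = -36.67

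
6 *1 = 6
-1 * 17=-17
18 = 18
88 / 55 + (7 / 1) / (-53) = 389 / 265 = 1.47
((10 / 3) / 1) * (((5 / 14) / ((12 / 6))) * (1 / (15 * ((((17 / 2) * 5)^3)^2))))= 32 / 4752083896875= 0.00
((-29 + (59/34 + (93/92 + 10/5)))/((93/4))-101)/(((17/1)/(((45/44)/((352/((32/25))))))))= -2782947/124664485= -0.02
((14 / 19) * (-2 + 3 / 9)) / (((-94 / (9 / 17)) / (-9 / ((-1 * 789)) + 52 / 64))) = 364035 / 63881648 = 0.01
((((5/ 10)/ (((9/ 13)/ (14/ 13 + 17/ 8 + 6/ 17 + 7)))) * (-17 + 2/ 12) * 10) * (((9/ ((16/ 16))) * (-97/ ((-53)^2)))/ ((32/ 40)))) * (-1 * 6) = -4570545425/ 1528096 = -2991.01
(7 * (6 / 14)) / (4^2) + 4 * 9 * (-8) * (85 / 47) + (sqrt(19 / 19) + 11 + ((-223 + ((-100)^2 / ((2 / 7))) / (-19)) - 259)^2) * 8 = 11730657363157 / 271472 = 43211297.53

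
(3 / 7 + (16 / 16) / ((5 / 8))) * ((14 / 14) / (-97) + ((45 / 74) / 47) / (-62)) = -15620071 / 732084220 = -0.02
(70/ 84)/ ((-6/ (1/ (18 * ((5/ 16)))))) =-2/ 81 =-0.02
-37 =-37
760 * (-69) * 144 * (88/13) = -664519680/13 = -51116898.46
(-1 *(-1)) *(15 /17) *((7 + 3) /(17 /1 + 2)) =150 /323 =0.46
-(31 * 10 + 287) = -597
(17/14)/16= 17/224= 0.08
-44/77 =-4/7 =-0.57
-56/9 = -6.22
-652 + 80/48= -1951/3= -650.33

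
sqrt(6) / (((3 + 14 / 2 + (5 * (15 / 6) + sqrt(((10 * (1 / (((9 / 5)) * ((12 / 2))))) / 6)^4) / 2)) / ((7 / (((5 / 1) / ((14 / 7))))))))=734832 * sqrt(6) / 5908025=0.30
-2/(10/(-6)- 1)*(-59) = -177/4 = -44.25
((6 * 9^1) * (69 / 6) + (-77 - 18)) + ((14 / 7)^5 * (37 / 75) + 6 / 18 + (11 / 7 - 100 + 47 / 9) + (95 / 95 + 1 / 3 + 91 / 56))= 5693587 / 12600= 451.87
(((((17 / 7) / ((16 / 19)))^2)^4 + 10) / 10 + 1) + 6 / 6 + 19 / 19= 119463601528466261921 / 247596317629480960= 482.49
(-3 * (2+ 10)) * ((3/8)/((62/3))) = -81/124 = -0.65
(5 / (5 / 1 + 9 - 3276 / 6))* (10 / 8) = -25 / 2128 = -0.01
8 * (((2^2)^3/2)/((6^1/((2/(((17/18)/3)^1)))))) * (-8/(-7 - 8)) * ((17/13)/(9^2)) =4096/1755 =2.33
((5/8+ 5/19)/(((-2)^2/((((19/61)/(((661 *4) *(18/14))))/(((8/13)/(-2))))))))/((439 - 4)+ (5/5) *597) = -455/7101657088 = -0.00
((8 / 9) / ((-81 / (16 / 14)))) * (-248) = 15872 / 5103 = 3.11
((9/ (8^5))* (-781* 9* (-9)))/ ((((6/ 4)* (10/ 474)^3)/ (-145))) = -73265639280471/ 409600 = -178871189.65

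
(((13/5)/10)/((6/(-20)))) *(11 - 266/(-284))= -10.35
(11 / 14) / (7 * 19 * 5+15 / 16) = 88 / 74585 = 0.00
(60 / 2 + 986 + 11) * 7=7189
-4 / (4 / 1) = -1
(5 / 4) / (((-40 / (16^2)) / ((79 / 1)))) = -632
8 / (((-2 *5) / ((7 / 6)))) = -14 / 15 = -0.93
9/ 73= 0.12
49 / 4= 12.25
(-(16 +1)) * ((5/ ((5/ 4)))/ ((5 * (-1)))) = 68/ 5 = 13.60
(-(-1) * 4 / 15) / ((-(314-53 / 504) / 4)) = -2688 / 791015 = -0.00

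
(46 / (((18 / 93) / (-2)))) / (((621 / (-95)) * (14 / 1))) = 2945 / 567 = 5.19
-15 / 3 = -5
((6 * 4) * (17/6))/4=17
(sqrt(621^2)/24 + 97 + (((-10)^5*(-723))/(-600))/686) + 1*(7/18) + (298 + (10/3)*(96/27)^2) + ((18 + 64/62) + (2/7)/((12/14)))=6348203945/20670552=307.11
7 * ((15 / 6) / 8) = 35 / 16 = 2.19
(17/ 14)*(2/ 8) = 17/ 56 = 0.30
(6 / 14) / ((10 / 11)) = 33 / 70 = 0.47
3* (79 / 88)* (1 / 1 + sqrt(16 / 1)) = 1185 / 88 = 13.47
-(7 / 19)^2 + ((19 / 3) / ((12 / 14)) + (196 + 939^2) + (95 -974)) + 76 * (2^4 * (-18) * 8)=4587206263 / 6498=705941.25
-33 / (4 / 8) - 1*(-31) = -35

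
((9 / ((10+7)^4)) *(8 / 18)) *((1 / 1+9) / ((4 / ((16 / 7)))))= 160 / 584647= 0.00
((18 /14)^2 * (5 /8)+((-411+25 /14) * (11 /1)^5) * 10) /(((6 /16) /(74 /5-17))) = 568359285373 /147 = 3866389696.41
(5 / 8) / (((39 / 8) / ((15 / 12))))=0.16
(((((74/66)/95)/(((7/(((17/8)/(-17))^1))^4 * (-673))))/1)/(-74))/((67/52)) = 13/695103578695680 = 0.00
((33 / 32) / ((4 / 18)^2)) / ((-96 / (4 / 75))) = -297 / 25600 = -0.01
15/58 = 0.26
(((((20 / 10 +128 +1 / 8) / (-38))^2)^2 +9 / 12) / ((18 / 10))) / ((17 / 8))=1967950079255 / 54447071232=36.14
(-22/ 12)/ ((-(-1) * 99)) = -1/ 54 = -0.02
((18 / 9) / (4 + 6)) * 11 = 2.20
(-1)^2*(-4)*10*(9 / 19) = -360 / 19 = -18.95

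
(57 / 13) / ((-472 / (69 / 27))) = -437 / 18408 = -0.02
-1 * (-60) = 60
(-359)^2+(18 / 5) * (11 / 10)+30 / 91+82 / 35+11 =293244389 / 2275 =128898.63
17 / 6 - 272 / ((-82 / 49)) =165.37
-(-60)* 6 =360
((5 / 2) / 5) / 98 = 1 / 196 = 0.01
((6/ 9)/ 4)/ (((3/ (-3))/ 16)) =-8/ 3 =-2.67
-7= -7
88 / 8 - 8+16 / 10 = 23 / 5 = 4.60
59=59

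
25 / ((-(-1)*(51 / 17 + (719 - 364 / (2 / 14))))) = -25 / 1826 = -0.01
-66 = -66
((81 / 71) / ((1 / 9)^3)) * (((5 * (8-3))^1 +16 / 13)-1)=19368072 / 923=20983.83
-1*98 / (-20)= 49 / 10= 4.90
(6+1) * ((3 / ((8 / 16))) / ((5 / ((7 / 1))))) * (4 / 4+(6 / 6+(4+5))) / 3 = 1078 / 5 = 215.60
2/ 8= 1/ 4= 0.25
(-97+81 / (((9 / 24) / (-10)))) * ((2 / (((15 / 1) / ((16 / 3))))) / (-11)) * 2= 144448 / 495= 291.81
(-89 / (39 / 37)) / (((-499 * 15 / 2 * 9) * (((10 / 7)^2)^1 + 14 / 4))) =645428 / 1426588605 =0.00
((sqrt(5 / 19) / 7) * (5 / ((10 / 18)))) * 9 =81 * sqrt(95) / 133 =5.94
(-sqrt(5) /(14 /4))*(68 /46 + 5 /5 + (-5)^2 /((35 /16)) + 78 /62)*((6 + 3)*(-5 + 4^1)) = 87.20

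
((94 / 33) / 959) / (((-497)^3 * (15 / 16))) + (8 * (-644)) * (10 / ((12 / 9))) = -2251801427165969104 / 58276434450465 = -38640.00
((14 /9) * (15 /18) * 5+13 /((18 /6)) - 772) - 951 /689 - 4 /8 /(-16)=-453933557 /595296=-762.53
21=21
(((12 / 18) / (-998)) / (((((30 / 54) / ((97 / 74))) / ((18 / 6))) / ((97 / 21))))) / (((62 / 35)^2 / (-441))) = 435683745 / 141943544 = 3.07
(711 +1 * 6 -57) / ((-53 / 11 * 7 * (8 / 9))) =-16335 / 742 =-22.01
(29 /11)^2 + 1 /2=1803 /242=7.45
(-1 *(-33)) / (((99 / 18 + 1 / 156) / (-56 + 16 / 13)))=-281952 / 859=-328.23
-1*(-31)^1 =31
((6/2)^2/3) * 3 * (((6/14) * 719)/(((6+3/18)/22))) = 2562516/259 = 9893.88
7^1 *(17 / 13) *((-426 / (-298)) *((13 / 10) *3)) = 76041 / 1490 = 51.03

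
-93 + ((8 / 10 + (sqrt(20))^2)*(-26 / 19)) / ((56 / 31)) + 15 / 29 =-2087392 / 19285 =-108.24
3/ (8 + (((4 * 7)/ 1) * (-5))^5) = -1/ 17927466664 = -0.00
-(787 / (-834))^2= -619369 / 695556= -0.89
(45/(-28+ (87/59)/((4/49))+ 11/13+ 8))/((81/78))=-79768/2007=-39.74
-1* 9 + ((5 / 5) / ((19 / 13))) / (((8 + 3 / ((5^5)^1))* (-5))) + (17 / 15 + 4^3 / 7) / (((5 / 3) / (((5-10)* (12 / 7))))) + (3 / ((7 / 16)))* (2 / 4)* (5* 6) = 4770907054 / 116388965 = 40.99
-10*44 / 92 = -110 / 23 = -4.78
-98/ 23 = -4.26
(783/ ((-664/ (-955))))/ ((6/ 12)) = 747765/ 332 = 2252.30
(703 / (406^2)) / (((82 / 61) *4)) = 42883 / 54066208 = 0.00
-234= -234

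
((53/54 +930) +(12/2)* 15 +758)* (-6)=-96065/9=-10673.89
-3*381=-1143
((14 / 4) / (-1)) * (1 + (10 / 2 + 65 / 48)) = -25.74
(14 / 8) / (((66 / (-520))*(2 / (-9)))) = 1365 / 22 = 62.05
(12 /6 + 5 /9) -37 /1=-310 /9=-34.44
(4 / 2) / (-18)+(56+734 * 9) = 59957 / 9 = 6661.89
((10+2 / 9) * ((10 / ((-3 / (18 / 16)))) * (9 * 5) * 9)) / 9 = -1725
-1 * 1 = -1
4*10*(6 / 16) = 15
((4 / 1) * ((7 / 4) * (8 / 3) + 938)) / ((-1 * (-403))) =11312 / 1209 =9.36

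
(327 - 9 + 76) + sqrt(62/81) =sqrt(62)/9 + 394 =394.87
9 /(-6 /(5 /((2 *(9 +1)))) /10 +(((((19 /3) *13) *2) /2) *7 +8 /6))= 135 /8629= 0.02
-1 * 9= -9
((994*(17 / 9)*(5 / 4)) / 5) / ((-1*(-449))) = 8449 / 8082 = 1.05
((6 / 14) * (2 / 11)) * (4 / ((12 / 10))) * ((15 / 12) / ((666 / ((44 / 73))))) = 0.00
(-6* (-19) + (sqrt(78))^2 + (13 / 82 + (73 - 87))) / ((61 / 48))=350616 / 2501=140.19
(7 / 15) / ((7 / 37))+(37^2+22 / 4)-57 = 39599 / 30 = 1319.97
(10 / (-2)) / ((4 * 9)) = -5 / 36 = -0.14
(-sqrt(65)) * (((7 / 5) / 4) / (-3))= 7 * sqrt(65) / 60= 0.94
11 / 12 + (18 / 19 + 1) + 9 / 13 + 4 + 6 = 40181 / 2964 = 13.56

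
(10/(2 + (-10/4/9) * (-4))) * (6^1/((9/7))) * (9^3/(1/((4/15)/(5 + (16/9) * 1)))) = 26244/61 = 430.23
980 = 980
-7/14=-1/2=-0.50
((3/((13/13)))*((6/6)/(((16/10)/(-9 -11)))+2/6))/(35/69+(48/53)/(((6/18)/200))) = -266961/3978110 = -0.07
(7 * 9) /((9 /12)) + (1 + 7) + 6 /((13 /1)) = 1202 /13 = 92.46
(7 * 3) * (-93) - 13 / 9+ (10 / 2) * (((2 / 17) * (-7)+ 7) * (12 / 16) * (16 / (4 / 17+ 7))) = -702290 / 369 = -1903.22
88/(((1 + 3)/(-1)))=-22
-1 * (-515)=515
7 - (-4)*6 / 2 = 19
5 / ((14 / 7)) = 5 / 2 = 2.50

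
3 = 3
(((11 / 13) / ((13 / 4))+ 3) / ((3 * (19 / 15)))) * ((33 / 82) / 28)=4785 / 388024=0.01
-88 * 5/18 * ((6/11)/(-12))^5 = 5/1054152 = 0.00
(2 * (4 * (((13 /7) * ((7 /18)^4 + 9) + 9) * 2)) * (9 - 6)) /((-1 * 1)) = -18926893 /15309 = -1236.32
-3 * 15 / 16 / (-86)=45 / 1376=0.03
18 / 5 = 3.60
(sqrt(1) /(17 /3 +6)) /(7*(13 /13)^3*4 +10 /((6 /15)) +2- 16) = 1 /455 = 0.00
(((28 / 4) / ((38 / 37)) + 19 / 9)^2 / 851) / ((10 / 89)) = 829552001 / 995363640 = 0.83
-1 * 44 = -44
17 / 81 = 0.21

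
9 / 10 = 0.90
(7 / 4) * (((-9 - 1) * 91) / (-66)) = 3185 / 132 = 24.13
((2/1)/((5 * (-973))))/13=-2/63245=-0.00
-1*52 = -52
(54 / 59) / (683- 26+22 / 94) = 1269 / 911255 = 0.00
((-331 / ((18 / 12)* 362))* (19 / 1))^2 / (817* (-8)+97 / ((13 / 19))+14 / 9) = -514169773 / 24503360623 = -0.02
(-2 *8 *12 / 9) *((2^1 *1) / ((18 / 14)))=-896 / 27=-33.19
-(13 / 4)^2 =-169 / 16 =-10.56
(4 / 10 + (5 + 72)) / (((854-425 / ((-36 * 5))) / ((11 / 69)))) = 51084 / 3545335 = 0.01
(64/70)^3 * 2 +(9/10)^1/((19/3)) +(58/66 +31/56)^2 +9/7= 284335249889/56776104000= 5.01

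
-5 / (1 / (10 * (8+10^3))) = -50400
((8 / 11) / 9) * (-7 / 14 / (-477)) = 4 / 47223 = 0.00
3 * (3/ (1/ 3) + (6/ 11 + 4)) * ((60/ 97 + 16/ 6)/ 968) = 35611/ 258214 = 0.14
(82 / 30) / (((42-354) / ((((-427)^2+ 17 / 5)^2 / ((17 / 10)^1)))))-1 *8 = -8519058320801 / 49725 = -171323445.37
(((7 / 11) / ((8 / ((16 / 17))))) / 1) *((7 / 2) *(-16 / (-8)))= 98 / 187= 0.52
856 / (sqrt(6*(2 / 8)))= 856*sqrt(6) / 3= 698.92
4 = 4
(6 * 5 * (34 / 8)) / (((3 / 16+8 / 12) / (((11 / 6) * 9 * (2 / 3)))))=67320 / 41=1641.95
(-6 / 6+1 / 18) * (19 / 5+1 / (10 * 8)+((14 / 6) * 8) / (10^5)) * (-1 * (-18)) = -9722351 / 150000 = -64.82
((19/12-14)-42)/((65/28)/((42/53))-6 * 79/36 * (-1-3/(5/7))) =-319970/419809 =-0.76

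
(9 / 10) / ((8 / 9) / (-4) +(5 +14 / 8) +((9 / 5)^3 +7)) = 4050 / 87119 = 0.05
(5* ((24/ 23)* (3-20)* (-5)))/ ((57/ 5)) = 17000/ 437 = 38.90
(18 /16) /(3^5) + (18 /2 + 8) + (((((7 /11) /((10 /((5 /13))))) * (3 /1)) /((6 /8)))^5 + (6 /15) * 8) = 1304833295095123 /64580877658440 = 20.20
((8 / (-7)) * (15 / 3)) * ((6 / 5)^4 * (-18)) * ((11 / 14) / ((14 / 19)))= 9751104 / 42875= 227.43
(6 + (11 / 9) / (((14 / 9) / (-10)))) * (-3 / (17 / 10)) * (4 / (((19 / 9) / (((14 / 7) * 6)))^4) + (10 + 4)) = 212947830420 / 15508199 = 13731.31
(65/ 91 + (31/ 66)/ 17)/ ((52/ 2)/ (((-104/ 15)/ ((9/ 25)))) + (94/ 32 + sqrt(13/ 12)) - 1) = -10954760/ 18552457 + 9323200 * sqrt(39)/ 55657371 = 0.46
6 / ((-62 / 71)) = -213 / 31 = -6.87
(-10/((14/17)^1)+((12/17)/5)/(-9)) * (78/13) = -43406/595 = -72.95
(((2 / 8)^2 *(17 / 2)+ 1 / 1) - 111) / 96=-3503 / 3072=-1.14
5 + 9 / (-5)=16 / 5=3.20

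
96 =96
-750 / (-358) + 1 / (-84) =2.08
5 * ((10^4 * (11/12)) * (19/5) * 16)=8360000/3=2786666.67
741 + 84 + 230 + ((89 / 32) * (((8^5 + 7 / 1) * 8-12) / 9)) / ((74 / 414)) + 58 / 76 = 2555257083 / 5624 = 454348.70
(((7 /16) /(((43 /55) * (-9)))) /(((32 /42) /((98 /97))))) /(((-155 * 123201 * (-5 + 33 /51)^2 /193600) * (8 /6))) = 23089156475 /697861987643808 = 0.00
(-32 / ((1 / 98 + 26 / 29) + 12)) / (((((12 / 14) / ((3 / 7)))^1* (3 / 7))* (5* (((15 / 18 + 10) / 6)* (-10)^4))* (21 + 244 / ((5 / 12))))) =-79576 / 1506557446875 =-0.00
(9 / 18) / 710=1 / 1420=0.00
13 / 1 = 13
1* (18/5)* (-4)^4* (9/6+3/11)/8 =11232/55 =204.22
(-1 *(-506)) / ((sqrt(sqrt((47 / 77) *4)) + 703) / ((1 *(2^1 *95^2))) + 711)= 506 / (sqrt(2) *47^(1 / 4) *77^(3 / 4) / 1389850 + 675487 / 950)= 0.71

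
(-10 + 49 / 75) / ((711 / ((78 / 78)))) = -701 / 53325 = -0.01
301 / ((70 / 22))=473 / 5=94.60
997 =997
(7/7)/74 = 1/74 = 0.01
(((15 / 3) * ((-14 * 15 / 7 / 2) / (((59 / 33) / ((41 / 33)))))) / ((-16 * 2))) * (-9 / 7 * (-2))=4.19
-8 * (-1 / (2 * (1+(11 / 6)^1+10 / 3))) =24 / 37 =0.65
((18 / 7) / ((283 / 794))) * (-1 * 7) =-50.50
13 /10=1.30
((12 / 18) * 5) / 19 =10 / 57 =0.18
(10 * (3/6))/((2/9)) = 45/2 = 22.50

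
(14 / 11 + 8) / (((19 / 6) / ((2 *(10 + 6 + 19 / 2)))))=31212 / 209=149.34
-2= -2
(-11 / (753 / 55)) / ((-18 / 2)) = 605 / 6777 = 0.09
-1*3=-3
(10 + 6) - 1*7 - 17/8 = 55/8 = 6.88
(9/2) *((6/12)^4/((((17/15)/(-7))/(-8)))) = 945/68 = 13.90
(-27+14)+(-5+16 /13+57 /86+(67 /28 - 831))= -13221457 /15652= -844.71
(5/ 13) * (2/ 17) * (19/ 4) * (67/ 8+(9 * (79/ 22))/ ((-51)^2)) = 1.80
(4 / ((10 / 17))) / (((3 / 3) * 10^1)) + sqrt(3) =17 / 25 + sqrt(3) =2.41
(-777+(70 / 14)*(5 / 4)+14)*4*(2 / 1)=-6054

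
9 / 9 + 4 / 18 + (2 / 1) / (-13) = 125 / 117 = 1.07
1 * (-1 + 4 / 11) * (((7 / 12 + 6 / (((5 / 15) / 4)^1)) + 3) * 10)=-31745 / 66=-480.98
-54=-54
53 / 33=1.61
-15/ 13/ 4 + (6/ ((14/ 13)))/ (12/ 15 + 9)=4995/ 17836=0.28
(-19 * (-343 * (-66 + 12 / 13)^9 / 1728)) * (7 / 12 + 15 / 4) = -279071826934838753610626328 / 815730721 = -342112684677029288.46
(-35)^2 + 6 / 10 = 6128 / 5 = 1225.60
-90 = -90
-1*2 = -2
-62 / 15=-4.13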